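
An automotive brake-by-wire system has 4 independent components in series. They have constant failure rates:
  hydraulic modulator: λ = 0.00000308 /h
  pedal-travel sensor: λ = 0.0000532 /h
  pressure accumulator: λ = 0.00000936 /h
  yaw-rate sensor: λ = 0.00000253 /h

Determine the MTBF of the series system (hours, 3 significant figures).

Series of exponential components: λ_sys = Σ λ_i
λ_sys = 0.00000308 + 0.0000532 + 0.00000936 + 0.00000253 = 6.8170e-05 /h
MTBF = 1 / λ_sys = 14700 h

14700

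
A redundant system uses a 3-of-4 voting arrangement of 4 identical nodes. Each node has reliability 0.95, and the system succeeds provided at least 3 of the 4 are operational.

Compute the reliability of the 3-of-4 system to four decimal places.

R = Σ_{i=3}^{4} C(4,i) p^i (1−p)^{4−i} with p = 0.95
C(4,3)·0.95^3·0.05^1 = 0.171475
C(4,4)·0.95^4·0.05^0 = 0.814506
Sum = 0.9860

0.9860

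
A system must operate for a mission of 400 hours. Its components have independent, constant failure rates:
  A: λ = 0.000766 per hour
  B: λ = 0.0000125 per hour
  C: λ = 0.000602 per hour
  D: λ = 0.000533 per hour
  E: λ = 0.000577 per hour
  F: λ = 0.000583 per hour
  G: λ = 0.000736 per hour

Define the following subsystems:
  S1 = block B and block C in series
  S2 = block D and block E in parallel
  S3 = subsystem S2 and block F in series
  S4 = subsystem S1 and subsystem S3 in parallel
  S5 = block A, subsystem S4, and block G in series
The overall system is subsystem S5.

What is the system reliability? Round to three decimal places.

0.520

R(A) = exp(−0.000766 × 400) = 0.73609
R(B) = exp(−0.0000125 × 400) = 0.99501
R(C) = exp(−0.000602 × 400) = 0.78600
R(D) = exp(−0.000533 × 400) = 0.80799
R(E) = exp(−0.000577 × 400) = 0.79390
R(F) = exp(−0.000583 × 400) = 0.79200
R(G) = exp(−0.000736 × 400) = 0.74498
Series (B and C): 0.99501 × 0.78600 = 0.78208
Parallel (D and E): 1 − (1 − 0.80799)(1 − 0.79390) = 0.96043
Series ([0.96043] and F): 0.96043 × 0.79200 = 0.76066
Parallel ([0.78208] and [0.76066]): 1 − (1 − 0.78208)(1 − 0.76066) = 0.94784
Series (A, [0.94784], and G): 0.73609 × 0.94784 × 0.74498 = 0.520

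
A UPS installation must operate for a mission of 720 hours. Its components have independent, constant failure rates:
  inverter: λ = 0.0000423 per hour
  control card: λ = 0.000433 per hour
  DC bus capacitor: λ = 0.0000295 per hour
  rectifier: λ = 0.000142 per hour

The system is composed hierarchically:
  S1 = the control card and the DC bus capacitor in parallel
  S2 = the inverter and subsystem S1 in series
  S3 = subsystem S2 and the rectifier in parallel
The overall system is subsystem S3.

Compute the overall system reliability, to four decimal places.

0.9966

R(inverter) = exp(−0.0000423 × 720) = 0.970003
R(control card) = exp(−0.000433 × 720) = 0.732157
R(DC bus capacitor) = exp(−0.0000295 × 720) = 0.978984
R(rectifier) = exp(−0.000142 × 720) = 0.902813
Parallel (control card and DC bus capacitor): 1 − (1 − 0.732157)(1 − 0.978984) = 0.994371
Series (inverter and [0.994371]): 0.970003 × 0.994371 = 0.964543
Parallel ([0.964543] and rectifier): 1 − (1 − 0.964543)(1 − 0.902813) = 0.9966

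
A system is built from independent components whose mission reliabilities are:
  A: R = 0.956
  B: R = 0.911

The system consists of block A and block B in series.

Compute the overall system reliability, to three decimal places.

Series (A and B): 0.95600 × 0.91100 = 0.871

0.871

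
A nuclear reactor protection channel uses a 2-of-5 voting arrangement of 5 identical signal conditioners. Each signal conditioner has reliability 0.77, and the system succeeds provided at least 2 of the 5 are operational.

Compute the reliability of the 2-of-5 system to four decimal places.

R = Σ_{i=2}^{5} C(5,i) p^i (1−p)^{5−i} with p = 0.77
C(5,2)·0.77^2·0.23^3 = 0.072138
C(5,3)·0.77^3·0.23^2 = 0.241506
C(5,4)·0.77^4·0.23^1 = 0.404260
C(5,5)·0.77^5·0.23^0 = 0.270678
Sum = 0.9886

0.9886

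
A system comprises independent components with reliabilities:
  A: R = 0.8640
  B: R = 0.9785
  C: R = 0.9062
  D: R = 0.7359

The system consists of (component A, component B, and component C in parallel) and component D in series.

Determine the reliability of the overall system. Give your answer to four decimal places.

Parallel (A, B, and C): 1 − (1 − 0.864000)(1 − 0.978500)(1 − 0.906200) = 0.999726
Series ([0.999726] and D): 0.999726 × 0.735900 = 0.7357

0.7357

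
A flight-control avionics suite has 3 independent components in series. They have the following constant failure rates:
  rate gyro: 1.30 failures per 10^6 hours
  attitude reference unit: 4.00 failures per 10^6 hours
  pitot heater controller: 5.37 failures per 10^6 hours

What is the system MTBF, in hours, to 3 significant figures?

Series of exponential components: λ_sys = Σ λ_i
λ_sys = 0.00000130 + 0.00000400 + 0.00000537 = 1.0670e-05 /h
MTBF = 1 / λ_sys = 93700 h

93700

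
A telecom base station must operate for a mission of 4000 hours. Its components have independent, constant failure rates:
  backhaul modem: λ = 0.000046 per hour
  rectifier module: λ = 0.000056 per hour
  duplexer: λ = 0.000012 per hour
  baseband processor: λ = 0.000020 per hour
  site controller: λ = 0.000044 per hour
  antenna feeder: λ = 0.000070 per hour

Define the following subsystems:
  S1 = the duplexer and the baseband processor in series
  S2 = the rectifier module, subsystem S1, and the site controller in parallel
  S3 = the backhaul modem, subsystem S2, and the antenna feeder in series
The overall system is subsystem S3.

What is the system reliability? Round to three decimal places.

R(backhaul modem) = exp(−0.000046 × 4000) = 0.83194
R(rectifier module) = exp(−0.000056 × 4000) = 0.79932
R(duplexer) = exp(−0.000012 × 4000) = 0.95313
R(baseband processor) = exp(−0.000020 × 4000) = 0.92312
R(site controller) = exp(−0.000044 × 4000) = 0.83862
R(antenna feeder) = exp(−0.000070 × 4000) = 0.75578
Series (duplexer and baseband processor): 0.95313 × 0.92312 = 0.87985
Parallel (rectifier module, [0.87985], and site controller): 1 − (1 − 0.79932)(1 − 0.87985)(1 − 0.83862) = 0.99611
Series (backhaul modem, [0.99611], and antenna feeder): 0.83194 × 0.99611 × 0.75578 = 0.626

0.626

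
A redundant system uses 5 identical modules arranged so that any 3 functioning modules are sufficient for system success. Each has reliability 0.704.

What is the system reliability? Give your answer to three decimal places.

0.842

R = Σ_{i=3}^{5} C(5,i) p^i (1−p)^{5−i} with p = 0.704
C(5,3)·0.704^3·0.296^2 = 0.30570
C(5,4)·0.704^4·0.296^1 = 0.36354
C(5,5)·0.704^5·0.296^0 = 0.17293
Sum = 0.842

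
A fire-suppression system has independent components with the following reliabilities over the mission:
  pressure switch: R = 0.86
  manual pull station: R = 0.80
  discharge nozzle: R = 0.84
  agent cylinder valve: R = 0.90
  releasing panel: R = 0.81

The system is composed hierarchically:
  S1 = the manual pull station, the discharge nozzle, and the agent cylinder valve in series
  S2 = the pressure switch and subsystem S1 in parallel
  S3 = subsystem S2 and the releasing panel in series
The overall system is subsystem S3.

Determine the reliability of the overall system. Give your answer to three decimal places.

Series (manual pull station, discharge nozzle, and agent cylinder valve): 0.80000 × 0.84000 × 0.90000 = 0.60480
Parallel (pressure switch and [0.60480]): 1 − (1 − 0.86000)(1 − 0.60480) = 0.94467
Series ([0.94467] and releasing panel): 0.94467 × 0.81000 = 0.765

0.765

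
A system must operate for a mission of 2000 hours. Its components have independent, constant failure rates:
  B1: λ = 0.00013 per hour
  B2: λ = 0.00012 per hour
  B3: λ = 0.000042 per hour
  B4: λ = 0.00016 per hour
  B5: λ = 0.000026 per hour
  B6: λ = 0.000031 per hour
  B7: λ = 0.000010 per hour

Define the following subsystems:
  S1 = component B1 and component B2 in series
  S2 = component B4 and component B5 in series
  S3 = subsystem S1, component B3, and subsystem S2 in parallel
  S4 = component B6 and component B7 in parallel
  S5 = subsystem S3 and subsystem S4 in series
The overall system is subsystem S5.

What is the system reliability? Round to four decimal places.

R(B1) = exp(−0.00013 × 2000) = 0.771052
R(B2) = exp(−0.00012 × 2000) = 0.786628
R(B3) = exp(−0.000042 × 2000) = 0.919431
R(B4) = exp(−0.00016 × 2000) = 0.726149
R(B5) = exp(−0.000026 × 2000) = 0.949329
R(B6) = exp(−0.000031 × 2000) = 0.939883
R(B7) = exp(−0.000010 × 2000) = 0.980199
Series (B1 and B2): 0.771052 × 0.786628 = 0.606531
Series (B4 and B5): 0.726149 × 0.949329 = 0.689354
Parallel ([0.606531], B3, and [0.689354]): 1 − (1 − 0.606531)(1 − 0.919431)(1 − 0.689354) = 0.990152
Parallel (B6 and B7): 1 − (1 − 0.939883)(1 − 0.980199) = 0.998810
Series ([0.990152] and [0.998810]): 0.990152 × 0.998810 = 0.9890

0.9890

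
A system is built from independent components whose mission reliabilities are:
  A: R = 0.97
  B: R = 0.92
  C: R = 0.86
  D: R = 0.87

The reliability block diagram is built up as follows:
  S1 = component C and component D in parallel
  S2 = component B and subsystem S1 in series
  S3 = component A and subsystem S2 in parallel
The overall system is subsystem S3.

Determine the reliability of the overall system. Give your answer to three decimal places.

0.997

Parallel (C and D): 1 − (1 − 0.86000)(1 − 0.87000) = 0.98180
Series (B and [0.98180]): 0.92000 × 0.98180 = 0.90326
Parallel (A and [0.90326]): 1 − (1 − 0.97000)(1 − 0.90326) = 0.997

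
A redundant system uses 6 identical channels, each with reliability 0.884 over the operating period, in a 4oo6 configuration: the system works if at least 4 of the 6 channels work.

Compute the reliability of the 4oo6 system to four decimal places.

R = Σ_{i=4}^{6} C(6,i) p^i (1−p)^{6−i} with p = 0.884
C(6,4)·0.884^4·0.116^2 = 0.123258
C(6,5)·0.884^5·0.116^1 = 0.375725
C(6,6)·0.884^6·0.116^0 = 0.477214
Sum = 0.9762

0.9762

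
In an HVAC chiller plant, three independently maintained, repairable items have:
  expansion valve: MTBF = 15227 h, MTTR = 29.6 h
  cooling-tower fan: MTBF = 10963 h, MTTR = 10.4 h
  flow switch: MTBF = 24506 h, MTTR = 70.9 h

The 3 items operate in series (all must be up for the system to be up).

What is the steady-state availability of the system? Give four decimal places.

0.9942

A(expansion valve) = MTBF/(MTBF+MTTR) = 15227/(15227+29.6) = 0.998060
A(cooling-tower fan) = MTBF/(MTBF+MTTR) = 10963/(10963+10.4) = 0.999052
A(flow switch) = MTBF/(MTBF+MTTR) = 24506/(24506+70.9) = 0.997115
Series availability: 0.998060 × 0.999052 × 0.997115 = 0.9942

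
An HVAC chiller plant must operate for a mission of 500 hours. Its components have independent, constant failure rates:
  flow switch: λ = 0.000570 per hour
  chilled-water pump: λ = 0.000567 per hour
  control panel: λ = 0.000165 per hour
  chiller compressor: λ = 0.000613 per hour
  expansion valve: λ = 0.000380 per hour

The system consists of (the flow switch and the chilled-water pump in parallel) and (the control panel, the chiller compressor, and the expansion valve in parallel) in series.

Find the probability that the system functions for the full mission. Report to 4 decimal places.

R(flow switch) = exp(−0.000570 × 500) = 0.752014
R(chilled-water pump) = exp(−0.000567 × 500) = 0.753143
R(control panel) = exp(−0.000165 × 500) = 0.920811
R(chiller compressor) = exp(−0.000613 × 500) = 0.736019
R(expansion valve) = exp(−0.000380 × 500) = 0.826959
Parallel (flow switch and chilled-water pump): 1 − (1 − 0.752014)(1 − 0.753143) = 0.938783
Parallel (control panel, chiller compressor, and expansion valve): 1 − (1 − 0.920811)(1 − 0.736019)(1 − 0.826959) = 0.996383
Series ([0.938783] and [0.996383]): 0.938783 × 0.996383 = 0.9354

0.9354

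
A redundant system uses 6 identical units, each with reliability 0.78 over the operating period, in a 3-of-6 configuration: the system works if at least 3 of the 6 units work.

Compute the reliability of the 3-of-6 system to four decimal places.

0.9761

R = Σ_{i=3}^{6} C(6,i) p^i (1−p)^{6−i} with p = 0.78
C(6,3)·0.78^3·0.22^3 = 0.101061
C(6,4)·0.78^4·0.22^2 = 0.268729
C(6,5)·0.78^5·0.22^1 = 0.381107
C(6,6)·0.78^6·0.22^0 = 0.225200
Sum = 0.9761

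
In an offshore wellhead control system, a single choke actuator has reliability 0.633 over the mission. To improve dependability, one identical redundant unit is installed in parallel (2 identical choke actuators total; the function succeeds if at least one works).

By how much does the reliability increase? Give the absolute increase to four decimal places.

0.2323

R_before = 0.633
R_after = 1 − (1 − 0.633)^2 = 0.8653
ΔR = 0.8653 − 0.633 = 0.2323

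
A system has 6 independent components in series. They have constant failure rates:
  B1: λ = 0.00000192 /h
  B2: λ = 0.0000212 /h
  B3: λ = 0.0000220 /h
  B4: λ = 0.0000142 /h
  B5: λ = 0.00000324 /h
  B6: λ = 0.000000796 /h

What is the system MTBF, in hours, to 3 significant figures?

Series of exponential components: λ_sys = Σ λ_i
λ_sys = 0.00000192 + 0.0000212 + 0.0000220 + 0.0000142 + 0.00000324 + 0.000000796 = 6.3356e-05 /h
MTBF = 1 / λ_sys = 15800 h

15800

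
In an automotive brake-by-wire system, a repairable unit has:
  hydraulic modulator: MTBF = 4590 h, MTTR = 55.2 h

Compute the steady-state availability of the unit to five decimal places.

A(hydraulic modulator) = MTBF/(MTBF+MTTR) = 4590/(4590+55.2) = 0.98812

0.98812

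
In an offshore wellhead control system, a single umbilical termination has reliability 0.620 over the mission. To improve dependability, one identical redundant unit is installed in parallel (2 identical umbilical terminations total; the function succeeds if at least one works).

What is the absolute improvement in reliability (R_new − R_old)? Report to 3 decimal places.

R_before = 0.620
R_after = 1 − (1 − 0.620)^2 = 0.856
ΔR = 0.856 − 0.620 = 0.236

0.236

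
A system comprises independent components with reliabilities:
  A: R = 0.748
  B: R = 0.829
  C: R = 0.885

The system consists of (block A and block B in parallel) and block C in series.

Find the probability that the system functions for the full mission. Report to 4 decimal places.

Parallel (A and B): 1 − (1 − 0.748000)(1 − 0.829000) = 0.956908
Series ([0.956908] and C): 0.956908 × 0.885000 = 0.8469

0.8469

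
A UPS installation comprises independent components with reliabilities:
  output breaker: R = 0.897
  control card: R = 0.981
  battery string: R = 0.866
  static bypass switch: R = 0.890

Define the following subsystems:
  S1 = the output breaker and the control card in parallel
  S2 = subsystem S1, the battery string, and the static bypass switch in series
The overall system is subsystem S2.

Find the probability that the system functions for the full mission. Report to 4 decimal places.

0.7692

Parallel (output breaker and control card): 1 − (1 − 0.897000)(1 − 0.981000) = 0.998043
Series ([0.998043], battery string, and static bypass switch): 0.998043 × 0.866000 × 0.890000 = 0.7692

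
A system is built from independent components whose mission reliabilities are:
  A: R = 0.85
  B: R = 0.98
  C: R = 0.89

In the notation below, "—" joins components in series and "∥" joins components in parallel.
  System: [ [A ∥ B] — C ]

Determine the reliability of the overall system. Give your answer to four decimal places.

Parallel (A and B): 1 − (1 − 0.850000)(1 − 0.980000) = 0.997000
Series ([0.997000] and C): 0.997000 × 0.890000 = 0.8873

0.8873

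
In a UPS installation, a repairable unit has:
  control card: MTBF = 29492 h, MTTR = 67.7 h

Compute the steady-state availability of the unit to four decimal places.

0.9977

A(control card) = MTBF/(MTBF+MTTR) = 29492/(29492+67.7) = 0.9977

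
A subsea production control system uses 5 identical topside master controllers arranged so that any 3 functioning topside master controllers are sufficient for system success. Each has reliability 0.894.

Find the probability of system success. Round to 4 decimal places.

0.9899

R = Σ_{i=3}^{5} C(5,i) p^i (1−p)^{5−i} with p = 0.894
C(5,3)·0.894^3·0.106^2 = 0.080283
C(5,4)·0.894^4·0.106^1 = 0.338552
C(5,5)·0.894^5·0.106^0 = 0.571068
Sum = 0.9899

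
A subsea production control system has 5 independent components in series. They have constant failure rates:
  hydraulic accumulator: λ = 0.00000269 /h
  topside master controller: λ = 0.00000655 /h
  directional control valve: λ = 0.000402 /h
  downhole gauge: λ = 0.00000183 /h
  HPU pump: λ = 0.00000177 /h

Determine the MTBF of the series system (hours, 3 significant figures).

2410

Series of exponential components: λ_sys = Σ λ_i
λ_sys = 0.00000269 + 0.00000655 + 0.000402 + 0.00000183 + 0.00000177 = 4.1484e-04 /h
MTBF = 1 / λ_sys = 2410 h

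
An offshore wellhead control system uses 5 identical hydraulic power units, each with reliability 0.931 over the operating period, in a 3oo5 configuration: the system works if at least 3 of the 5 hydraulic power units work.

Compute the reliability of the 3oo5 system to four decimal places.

R = Σ_{i=3}^{5} C(5,i) p^i (1−p)^{5−i} with p = 0.931
C(5,3)·0.931^3·0.069^2 = 0.038419
C(5,4)·0.931^4·0.069^1 = 0.259190
C(5,5)·0.931^5·0.069^0 = 0.699437
Sum = 0.9970

0.9970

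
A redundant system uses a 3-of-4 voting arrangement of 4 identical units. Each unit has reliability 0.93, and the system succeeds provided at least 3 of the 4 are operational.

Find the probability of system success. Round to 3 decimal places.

R = Σ_{i=3}^{4} C(4,i) p^i (1−p)^{4−i} with p = 0.93
C(4,3)·0.93^3·0.07^1 = 0.22522
C(4,4)·0.93^4·0.07^0 = 0.74805
Sum = 0.973

0.973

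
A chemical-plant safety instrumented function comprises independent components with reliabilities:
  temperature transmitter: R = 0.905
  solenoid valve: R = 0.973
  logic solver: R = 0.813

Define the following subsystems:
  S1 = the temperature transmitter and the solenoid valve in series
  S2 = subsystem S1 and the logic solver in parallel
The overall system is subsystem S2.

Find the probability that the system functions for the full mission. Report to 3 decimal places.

0.978

Series (temperature transmitter and solenoid valve): 0.90500 × 0.97300 = 0.88057
Parallel ([0.88057] and logic solver): 1 − (1 − 0.88057)(1 − 0.81300) = 0.978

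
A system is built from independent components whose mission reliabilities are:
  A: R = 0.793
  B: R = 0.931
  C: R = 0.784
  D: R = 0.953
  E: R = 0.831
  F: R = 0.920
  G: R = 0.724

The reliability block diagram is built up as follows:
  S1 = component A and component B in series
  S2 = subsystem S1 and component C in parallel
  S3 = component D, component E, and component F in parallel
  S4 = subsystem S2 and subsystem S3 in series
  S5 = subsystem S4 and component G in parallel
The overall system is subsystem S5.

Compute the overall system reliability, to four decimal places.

Series (A and B): 0.793000 × 0.931000 = 0.738283
Parallel ([0.738283] and C): 1 − (1 − 0.738283)(1 − 0.784000) = 0.943469
Parallel (D, E, and F): 1 − (1 − 0.953000)(1 − 0.831000)(1 − 0.920000) = 0.999365
Series ([0.943469] and [0.999365]): 0.943469 × 0.999365 = 0.942870
Parallel ([0.942870] and G): 1 − (1 − 0.942870)(1 − 0.724000) = 0.9842

0.9842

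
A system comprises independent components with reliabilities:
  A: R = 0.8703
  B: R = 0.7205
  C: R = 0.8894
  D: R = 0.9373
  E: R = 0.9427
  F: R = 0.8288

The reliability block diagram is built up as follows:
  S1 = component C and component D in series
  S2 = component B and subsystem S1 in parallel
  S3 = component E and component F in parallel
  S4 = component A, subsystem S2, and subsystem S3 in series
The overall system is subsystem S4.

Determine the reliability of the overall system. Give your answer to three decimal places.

Series (C and D): 0.88940 × 0.93730 = 0.83363
Parallel (B and [0.83363]): 1 − (1 − 0.72050)(1 − 0.83363) = 0.95350
Parallel (E and F): 1 − (1 − 0.94270)(1 − 0.82880) = 0.99019
Series (A, [0.95350], and [0.99019]): 0.87030 × 0.95350 × 0.99019 = 0.822

0.822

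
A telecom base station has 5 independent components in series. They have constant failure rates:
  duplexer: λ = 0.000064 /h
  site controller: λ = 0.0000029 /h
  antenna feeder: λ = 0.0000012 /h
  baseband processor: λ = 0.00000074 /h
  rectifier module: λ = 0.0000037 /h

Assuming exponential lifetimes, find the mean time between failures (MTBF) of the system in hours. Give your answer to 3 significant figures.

Series of exponential components: λ_sys = Σ λ_i
λ_sys = 0.000064 + 0.0000029 + 0.0000012 + 0.00000074 + 0.0000037 = 7.2540e-05 /h
MTBF = 1 / λ_sys = 13800 h

13800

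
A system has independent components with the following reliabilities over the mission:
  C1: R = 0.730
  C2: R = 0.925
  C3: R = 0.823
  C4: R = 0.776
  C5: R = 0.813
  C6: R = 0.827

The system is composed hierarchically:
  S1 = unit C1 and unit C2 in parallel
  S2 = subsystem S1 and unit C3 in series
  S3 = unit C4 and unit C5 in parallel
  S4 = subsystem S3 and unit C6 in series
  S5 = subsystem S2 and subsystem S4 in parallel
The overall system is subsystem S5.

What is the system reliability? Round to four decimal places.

0.9598

Parallel (C1 and C2): 1 − (1 − 0.730000)(1 − 0.925000) = 0.979750
Series ([0.979750] and C3): 0.979750 × 0.823000 = 0.806334
Parallel (C4 and C5): 1 − (1 − 0.776000)(1 − 0.813000) = 0.958112
Series ([0.958112] and C6): 0.958112 × 0.827000 = 0.792359
Parallel ([0.806334] and [0.792359]): 1 − (1 − 0.806334)(1 − 0.792359) = 0.9598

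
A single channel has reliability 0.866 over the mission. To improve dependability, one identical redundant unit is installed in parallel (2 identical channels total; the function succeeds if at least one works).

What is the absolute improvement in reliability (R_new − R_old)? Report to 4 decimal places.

R_before = 0.866
R_after = 1 − (1 − 0.866)^2 = 0.9820
ΔR = 0.9820 − 0.866 = 0.1160

0.1160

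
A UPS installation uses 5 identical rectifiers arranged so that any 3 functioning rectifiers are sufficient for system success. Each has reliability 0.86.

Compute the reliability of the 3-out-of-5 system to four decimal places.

0.9780

R = Σ_{i=3}^{5} C(5,i) p^i (1−p)^{5−i} with p = 0.86
C(5,3)·0.86^3·0.14^2 = 0.124667
C(5,4)·0.86^4·0.14^1 = 0.382906
C(5,5)·0.86^5·0.14^0 = 0.470427
Sum = 0.9780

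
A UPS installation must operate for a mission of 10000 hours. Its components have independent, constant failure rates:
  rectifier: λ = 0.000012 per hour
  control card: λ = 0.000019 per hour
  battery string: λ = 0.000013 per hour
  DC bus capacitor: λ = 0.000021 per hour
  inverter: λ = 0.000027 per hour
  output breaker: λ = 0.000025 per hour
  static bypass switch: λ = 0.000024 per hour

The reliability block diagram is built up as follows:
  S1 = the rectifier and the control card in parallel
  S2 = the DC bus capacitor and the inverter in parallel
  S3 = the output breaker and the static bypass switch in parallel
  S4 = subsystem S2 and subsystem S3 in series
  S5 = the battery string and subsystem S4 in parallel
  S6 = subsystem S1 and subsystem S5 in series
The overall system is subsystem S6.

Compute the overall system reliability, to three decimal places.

R(rectifier) = exp(−0.000012 × 10000) = 0.88692
R(control card) = exp(−0.000019 × 10000) = 0.82696
R(battery string) = exp(−0.000013 × 10000) = 0.87810
R(DC bus capacitor) = exp(−0.000021 × 10000) = 0.81058
R(inverter) = exp(−0.000027 × 10000) = 0.76338
R(output breaker) = exp(−0.000025 × 10000) = 0.77880
R(static bypass switch) = exp(−0.000024 × 10000) = 0.78663
Parallel (rectifier and control card): 1 − (1 − 0.88692)(1 − 0.82696) = 0.98043
Parallel (DC bus capacitor and inverter): 1 − (1 − 0.81058)(1 − 0.76338) = 0.95518
Parallel (output breaker and static bypass switch): 1 − (1 − 0.77880)(1 − 0.78663) = 0.95280
Series ([0.95518] and [0.95280]): 0.95518 × 0.95280 = 0.91010
Parallel (battery string and [0.91010]): 1 − (1 − 0.87810)(1 − 0.91010) = 0.98904
Series ([0.98043] and [0.98904]): 0.98043 × 0.98904 = 0.970

0.970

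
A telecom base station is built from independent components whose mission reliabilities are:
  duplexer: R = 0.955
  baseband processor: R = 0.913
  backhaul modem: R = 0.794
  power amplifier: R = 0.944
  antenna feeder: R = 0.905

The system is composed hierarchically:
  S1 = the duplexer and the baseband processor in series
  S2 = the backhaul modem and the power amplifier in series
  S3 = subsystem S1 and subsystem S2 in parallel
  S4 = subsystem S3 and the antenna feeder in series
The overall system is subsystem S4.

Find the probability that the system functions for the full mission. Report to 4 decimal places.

Series (duplexer and baseband processor): 0.955000 × 0.913000 = 0.871915
Series (backhaul modem and power amplifier): 0.794000 × 0.944000 = 0.749536
Parallel ([0.871915] and [0.749536]): 1 − (1 − 0.871915)(1 − 0.749536) = 0.967919
Series ([0.967919] and antenna feeder): 0.967919 × 0.905000 = 0.8760

0.8760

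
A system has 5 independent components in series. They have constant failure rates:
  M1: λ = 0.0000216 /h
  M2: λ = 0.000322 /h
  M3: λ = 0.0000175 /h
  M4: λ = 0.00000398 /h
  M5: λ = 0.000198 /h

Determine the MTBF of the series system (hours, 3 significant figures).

1780

Series of exponential components: λ_sys = Σ λ_i
λ_sys = 0.0000216 + 0.000322 + 0.0000175 + 0.00000398 + 0.000198 = 5.6308e-04 /h
MTBF = 1 / λ_sys = 1780 h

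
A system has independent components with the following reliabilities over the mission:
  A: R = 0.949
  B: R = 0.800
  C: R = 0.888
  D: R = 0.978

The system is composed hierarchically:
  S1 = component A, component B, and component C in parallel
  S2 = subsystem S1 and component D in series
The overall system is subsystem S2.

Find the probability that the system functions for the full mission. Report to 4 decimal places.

0.9769

Parallel (A, B, and C): 1 − (1 − 0.949000)(1 − 0.800000)(1 − 0.888000) = 0.998858
Series ([0.998858] and D): 0.998858 × 0.978000 = 0.9769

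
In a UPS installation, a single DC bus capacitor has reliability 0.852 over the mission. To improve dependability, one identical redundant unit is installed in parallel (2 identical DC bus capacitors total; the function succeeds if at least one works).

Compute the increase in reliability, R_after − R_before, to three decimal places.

R_before = 0.852
R_after = 1 − (1 − 0.852)^2 = 0.978
ΔR = 0.978 − 0.852 = 0.126

0.126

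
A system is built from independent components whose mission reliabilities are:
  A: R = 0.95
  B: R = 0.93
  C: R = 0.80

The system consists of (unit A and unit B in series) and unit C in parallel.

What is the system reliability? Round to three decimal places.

0.977

Series (A and B): 0.95000 × 0.93000 = 0.88350
Parallel ([0.88350] and C): 1 − (1 − 0.88350)(1 − 0.80000) = 0.977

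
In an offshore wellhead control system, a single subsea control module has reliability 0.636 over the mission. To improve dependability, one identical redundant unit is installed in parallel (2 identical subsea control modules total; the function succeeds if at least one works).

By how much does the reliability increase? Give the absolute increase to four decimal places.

0.2315

R_before = 0.636
R_after = 1 − (1 − 0.636)^2 = 0.8675
ΔR = 0.8675 − 0.636 = 0.2315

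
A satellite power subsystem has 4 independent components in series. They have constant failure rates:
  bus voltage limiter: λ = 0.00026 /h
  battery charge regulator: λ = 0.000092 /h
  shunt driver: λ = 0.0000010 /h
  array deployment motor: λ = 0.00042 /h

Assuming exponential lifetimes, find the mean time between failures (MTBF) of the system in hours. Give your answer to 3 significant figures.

Series of exponential components: λ_sys = Σ λ_i
λ_sys = 0.00026 + 0.000092 + 0.0000010 + 0.00042 = 7.7300e-04 /h
MTBF = 1 / λ_sys = 1290 h

1290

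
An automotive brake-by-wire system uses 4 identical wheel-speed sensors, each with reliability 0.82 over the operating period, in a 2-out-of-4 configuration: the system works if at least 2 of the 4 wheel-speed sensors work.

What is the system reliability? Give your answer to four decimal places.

0.9798

R = Σ_{i=2}^{4} C(4,i) p^i (1−p)^{4−i} with p = 0.82
C(4,2)·0.82^2·0.18^2 = 0.130715
C(4,3)·0.82^3·0.18^1 = 0.396985
C(4,4)·0.82^4·0.18^0 = 0.452122
Sum = 0.9798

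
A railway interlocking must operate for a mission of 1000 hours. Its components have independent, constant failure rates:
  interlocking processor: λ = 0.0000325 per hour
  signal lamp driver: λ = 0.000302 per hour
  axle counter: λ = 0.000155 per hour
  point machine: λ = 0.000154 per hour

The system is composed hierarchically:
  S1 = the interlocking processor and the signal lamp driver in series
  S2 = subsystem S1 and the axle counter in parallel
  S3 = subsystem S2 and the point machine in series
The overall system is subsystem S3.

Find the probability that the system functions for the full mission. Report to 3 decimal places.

0.822

R(interlocking processor) = exp(−0.0000325 × 1000) = 0.96802
R(signal lamp driver) = exp(−0.000302 × 1000) = 0.73934
R(axle counter) = exp(−0.000155 × 1000) = 0.85642
R(point machine) = exp(−0.000154 × 1000) = 0.85727
Series (interlocking processor and signal lamp driver): 0.96802 × 0.73934 = 0.71570
Parallel ([0.71570] and axle counter): 1 − (1 − 0.71570)(1 − 0.85642) = 0.95918
Series ([0.95918] and point machine): 0.95918 × 0.85727 = 0.822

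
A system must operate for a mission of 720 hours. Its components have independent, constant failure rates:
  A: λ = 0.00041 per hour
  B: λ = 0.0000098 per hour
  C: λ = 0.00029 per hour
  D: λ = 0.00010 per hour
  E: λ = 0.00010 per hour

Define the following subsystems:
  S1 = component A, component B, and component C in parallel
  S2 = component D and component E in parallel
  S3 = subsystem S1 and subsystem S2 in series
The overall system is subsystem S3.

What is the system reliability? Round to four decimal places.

R(A) = exp(−0.00041 × 720) = 0.744383
R(B) = exp(−0.0000098 × 720) = 0.992969
R(C) = exp(−0.00029 × 720) = 0.811558
R(D) = exp(−0.00010 × 720) = 0.930531
R(E) = exp(−0.00010 × 720) = 0.930531
Parallel (A, B, and C): 1 − (1 − 0.744383)(1 − 0.992969)(1 − 0.811558) = 0.999661
Parallel (D and E): 1 − (1 − 0.930531)(1 − 0.930531) = 0.995174
Series ([0.999661] and [0.995174]): 0.999661 × 0.995174 = 0.9948

0.9948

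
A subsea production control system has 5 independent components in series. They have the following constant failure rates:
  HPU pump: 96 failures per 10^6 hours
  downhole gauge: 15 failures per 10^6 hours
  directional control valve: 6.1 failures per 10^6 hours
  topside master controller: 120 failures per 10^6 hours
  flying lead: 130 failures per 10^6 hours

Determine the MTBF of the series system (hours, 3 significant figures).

2720

Series of exponential components: λ_sys = Σ λ_i
λ_sys = 0.000096 + 0.000015 + 0.0000061 + 0.00012 + 0.00013 = 3.6710e-04 /h
MTBF = 1 / λ_sys = 2720 h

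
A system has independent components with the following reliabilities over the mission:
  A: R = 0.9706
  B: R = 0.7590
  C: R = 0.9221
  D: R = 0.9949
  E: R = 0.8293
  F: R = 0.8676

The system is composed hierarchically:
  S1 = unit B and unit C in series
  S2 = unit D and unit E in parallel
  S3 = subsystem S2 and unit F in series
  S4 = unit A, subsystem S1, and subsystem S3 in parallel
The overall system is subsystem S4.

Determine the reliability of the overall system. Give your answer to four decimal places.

0.9988

Series (B and C): 0.759000 × 0.922100 = 0.699874
Parallel (D and E): 1 − (1 − 0.994900)(1 − 0.829300) = 0.999129
Series ([0.999129] and F): 0.999129 × 0.867600 = 0.866844
Parallel (A, [0.699874], and [0.866844]): 1 − (1 − 0.970600)(1 − 0.699874)(1 − 0.866844) = 0.9988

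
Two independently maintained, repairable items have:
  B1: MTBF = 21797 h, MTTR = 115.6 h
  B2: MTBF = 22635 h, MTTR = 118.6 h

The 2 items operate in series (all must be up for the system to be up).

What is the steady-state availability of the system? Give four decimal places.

A(B1) = MTBF/(MTBF+MTTR) = 21797/(21797+115.6) = 0.994724
A(B2) = MTBF/(MTBF+MTTR) = 22635/(22635+118.6) = 0.994788
Series availability: 0.994724 × 0.994788 = 0.9895

0.9895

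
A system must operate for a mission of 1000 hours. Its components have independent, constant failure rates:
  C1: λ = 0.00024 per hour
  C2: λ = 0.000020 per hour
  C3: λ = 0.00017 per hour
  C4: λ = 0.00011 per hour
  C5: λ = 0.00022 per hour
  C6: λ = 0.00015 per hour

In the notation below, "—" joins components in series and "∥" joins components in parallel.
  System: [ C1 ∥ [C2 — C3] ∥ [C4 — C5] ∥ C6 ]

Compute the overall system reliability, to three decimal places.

0.999

R(C1) = exp(−0.00024 × 1000) = 0.78663
R(C2) = exp(−0.000020 × 1000) = 0.98020
R(C3) = exp(−0.00017 × 1000) = 0.84366
R(C4) = exp(−0.00011 × 1000) = 0.89583
R(C5) = exp(−0.00022 × 1000) = 0.80252
R(C6) = exp(−0.00015 × 1000) = 0.86071
Series (C2 and C3): 0.98020 × 0.84366 = 0.82696
Series (C4 and C5): 0.89583 × 0.80252 = 0.71892
Parallel (C1, [0.82696], [0.71892], and C6): 1 − (1 − 0.78663)(1 − 0.82696)(1 − 0.71892)(1 − 0.86071) = 0.999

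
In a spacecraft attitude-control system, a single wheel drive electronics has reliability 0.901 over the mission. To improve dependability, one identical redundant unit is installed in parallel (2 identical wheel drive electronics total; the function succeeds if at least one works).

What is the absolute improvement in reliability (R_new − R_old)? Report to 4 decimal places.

0.0892

R_before = 0.901
R_after = 1 − (1 − 0.901)^2 = 0.9902
ΔR = 0.9902 − 0.901 = 0.0892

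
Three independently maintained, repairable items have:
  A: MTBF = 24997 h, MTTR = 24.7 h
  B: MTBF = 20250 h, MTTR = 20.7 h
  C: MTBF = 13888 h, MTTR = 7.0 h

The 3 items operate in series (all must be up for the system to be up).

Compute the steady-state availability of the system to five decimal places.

A(A) = MTBF/(MTBF+MTTR) = 24997/(24997+24.7) = 0.999013
A(B) = MTBF/(MTBF+MTTR) = 20250/(20250+20.7) = 0.998979
A(C) = MTBF/(MTBF+MTTR) = 13888/(13888+7.0) = 0.999496
Series availability: 0.999013 × 0.998979 × 0.999496 = 0.99749

0.99749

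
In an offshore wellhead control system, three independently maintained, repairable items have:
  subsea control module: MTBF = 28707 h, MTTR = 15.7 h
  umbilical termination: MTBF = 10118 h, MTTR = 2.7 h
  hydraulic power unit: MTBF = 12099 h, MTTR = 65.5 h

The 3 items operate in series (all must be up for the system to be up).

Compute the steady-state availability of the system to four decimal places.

0.9938

A(subsea control module) = MTBF/(MTBF+MTTR) = 28707/(28707+15.7) = 0.999453
A(umbilical termination) = MTBF/(MTBF+MTTR) = 10118/(10118+2.7) = 0.999733
A(hydraulic power unit) = MTBF/(MTBF+MTTR) = 12099/(12099+65.5) = 0.994615
Series availability: 0.999453 × 0.999733 × 0.994615 = 0.9938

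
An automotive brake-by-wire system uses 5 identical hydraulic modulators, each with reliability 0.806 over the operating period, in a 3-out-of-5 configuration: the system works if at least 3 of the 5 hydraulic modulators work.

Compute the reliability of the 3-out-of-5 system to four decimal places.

R = Σ_{i=3}^{5} C(5,i) p^i (1−p)^{5−i} with p = 0.806
C(5,3)·0.806^3·0.194^2 = 0.197065
C(5,4)·0.806^4·0.194^1 = 0.409366
C(5,5)·0.806^5·0.194^0 = 0.340154
Sum = 0.9466

0.9466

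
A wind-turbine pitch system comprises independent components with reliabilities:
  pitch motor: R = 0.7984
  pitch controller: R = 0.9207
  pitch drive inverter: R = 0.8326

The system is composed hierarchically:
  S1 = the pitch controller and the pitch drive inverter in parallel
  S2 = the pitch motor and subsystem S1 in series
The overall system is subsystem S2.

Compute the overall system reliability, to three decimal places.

0.788

Parallel (pitch controller and pitch drive inverter): 1 − (1 − 0.92070)(1 − 0.83260) = 0.98673
Series (pitch motor and [0.98673]): 0.79840 × 0.98673 = 0.788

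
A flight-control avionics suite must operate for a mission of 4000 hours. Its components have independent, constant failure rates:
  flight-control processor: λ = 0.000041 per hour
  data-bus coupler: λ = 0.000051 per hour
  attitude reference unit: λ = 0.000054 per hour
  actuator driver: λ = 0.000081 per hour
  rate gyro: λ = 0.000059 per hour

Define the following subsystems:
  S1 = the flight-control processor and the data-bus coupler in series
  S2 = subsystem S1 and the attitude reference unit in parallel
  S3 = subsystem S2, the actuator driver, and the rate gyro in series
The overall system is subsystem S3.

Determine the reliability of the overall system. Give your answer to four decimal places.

R(flight-control processor) = exp(−0.000041 × 4000) = 0.848742
R(data-bus coupler) = exp(−0.000051 × 4000) = 0.815462
R(attitude reference unit) = exp(−0.000054 × 4000) = 0.805735
R(actuator driver) = exp(−0.000081 × 4000) = 0.723250
R(rate gyro) = exp(−0.000059 × 4000) = 0.789781
Series (flight-control processor and data-bus coupler): 0.848742 × 0.815462 = 0.692117
Parallel ([0.692117] and attitude reference unit): 1 − (1 − 0.692117)(1 − 0.805735) = 0.940189
Series ([0.940189], actuator driver, and rate gyro): 0.940189 × 0.723250 × 0.789781 = 0.5370

0.5370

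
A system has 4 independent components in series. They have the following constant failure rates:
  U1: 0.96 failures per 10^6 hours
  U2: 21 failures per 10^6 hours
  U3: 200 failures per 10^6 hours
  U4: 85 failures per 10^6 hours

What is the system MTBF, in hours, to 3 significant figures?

3260

Series of exponential components: λ_sys = Σ λ_i
λ_sys = 0.00000096 + 0.000021 + 0.00020 + 0.000085 = 3.0696e-04 /h
MTBF = 1 / λ_sys = 3260 h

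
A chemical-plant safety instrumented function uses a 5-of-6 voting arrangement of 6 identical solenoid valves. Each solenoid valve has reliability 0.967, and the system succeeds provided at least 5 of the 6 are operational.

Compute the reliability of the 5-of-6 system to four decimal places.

0.9851

R = Σ_{i=5}^{6} C(6,i) p^i (1−p)^{6−i} with p = 0.967
C(6,5)·0.967^5·0.033^1 = 0.167416
C(6,6)·0.967^6·0.033^0 = 0.817634
Sum = 0.9851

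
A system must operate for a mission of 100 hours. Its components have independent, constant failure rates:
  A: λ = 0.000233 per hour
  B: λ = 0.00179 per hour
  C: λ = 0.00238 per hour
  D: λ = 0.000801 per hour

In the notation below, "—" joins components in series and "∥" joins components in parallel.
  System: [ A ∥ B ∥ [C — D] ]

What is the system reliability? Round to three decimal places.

0.999

R(A) = exp(−0.000233 × 100) = 0.97697
R(B) = exp(−0.00179 × 100) = 0.83611
R(C) = exp(−0.00238 × 100) = 0.78820
R(D) = exp(−0.000801 × 100) = 0.92302
Series (C and D): 0.78820 × 0.92302 = 0.72752
Parallel (A, B, and [0.72752]): 1 − (1 − 0.97697)(1 − 0.83611)(1 − 0.72752) = 0.999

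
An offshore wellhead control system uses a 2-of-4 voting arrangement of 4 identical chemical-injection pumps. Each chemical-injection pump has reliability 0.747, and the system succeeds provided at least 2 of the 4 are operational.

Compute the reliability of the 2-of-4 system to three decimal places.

R = Σ_{i=2}^{4} C(4,i) p^i (1−p)^{4−i} with p = 0.747
C(4,2)·0.747^2·0.253^2 = 0.21431
C(4,3)·0.747^3·0.253^1 = 0.42183
C(4,4)·0.747^4·0.253^0 = 0.31137
Sum = 0.948

0.948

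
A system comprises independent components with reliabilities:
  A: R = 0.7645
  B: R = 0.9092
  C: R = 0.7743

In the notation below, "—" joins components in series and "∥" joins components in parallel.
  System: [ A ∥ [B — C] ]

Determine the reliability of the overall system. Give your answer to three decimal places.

0.930

Series (B and C): 0.90920 × 0.77430 = 0.70399
Parallel (A and [0.70399]): 1 − (1 − 0.76450)(1 − 0.70399) = 0.930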